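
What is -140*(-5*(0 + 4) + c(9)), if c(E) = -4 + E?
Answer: 2100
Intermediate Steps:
-140*(-5*(0 + 4) + c(9)) = -140*(-5*(0 + 4) + (-4 + 9)) = -140*(-5*4 + 5) = -140*(-20 + 5) = -140*(-15) = 2100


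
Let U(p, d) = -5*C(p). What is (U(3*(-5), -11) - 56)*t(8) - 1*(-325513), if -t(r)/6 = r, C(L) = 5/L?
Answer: 328121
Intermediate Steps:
t(r) = -6*r
U(p, d) = -25/p
(U(3*(-5), -11) - 56)*t(8) - 1*(-325513) = (-25/(3*(-5)) - 56)*(-6*8) - 1*(-325513) = (-25/(-15) - 56)*(-48) + 325513 = (-25*(-1/15) - 56)*(-48) + 325513 = (5/3 - 56)*(-48) + 325513 = -163/3*(-48) + 325513 = 2608 + 325513 = 328121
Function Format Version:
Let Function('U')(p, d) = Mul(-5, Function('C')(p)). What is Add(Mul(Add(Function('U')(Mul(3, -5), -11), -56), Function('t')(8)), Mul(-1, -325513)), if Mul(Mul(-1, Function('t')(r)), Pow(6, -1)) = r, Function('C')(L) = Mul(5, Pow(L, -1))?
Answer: 328121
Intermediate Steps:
Function('t')(r) = Mul(-6, r)
Function('U')(p, d) = Mul(-25, Pow(p, -1)) (Function('U')(p, d) = Mul(-5, Mul(5, Pow(p, -1))) = Mul(-25, Pow(p, -1)))
Add(Mul(Add(Function('U')(Mul(3, -5), -11), -56), Function('t')(8)), Mul(-1, -325513)) = Add(Mul(Add(Mul(-25, Pow(Mul(3, -5), -1)), -56), Mul(-6, 8)), Mul(-1, -325513)) = Add(Mul(Add(Mul(-25, Pow(-15, -1)), -56), -48), 325513) = Add(Mul(Add(Mul(-25, Rational(-1, 15)), -56), -48), 325513) = Add(Mul(Add(Rational(5, 3), -56), -48), 325513) = Add(Mul(Rational(-163, 3), -48), 325513) = Add(2608, 325513) = 328121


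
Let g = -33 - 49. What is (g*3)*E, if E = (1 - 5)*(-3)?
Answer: -2952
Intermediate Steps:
g = -82
E = 12 (E = -4*(-3) = 12)
(g*3)*E = -82*3*12 = -246*12 = -2952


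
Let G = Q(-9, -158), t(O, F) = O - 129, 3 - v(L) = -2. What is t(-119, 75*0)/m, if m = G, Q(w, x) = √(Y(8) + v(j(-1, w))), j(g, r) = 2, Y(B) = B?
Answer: -248*√13/13 ≈ -68.783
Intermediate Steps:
v(L) = 5 (v(L) = 3 - 1*(-2) = 3 + 2 = 5)
t(O, F) = -129 + O
Q(w, x) = √13 (Q(w, x) = √(8 + 5) = √13)
G = √13 ≈ 3.6056
m = √13 ≈ 3.6056
t(-119, 75*0)/m = (-129 - 119)/(√13) = -248*√13/13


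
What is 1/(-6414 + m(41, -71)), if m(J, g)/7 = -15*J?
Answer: -1/10719 ≈ -9.3292e-5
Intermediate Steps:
m(J, g) = -105*J (m(J, g) = 7*(-15*J) = -105*J)
1/(-6414 + m(41, -71)) = 1/(-6414 - 105*41) = 1/(-6414 - 4305) = 1/(-10719) = -1/10719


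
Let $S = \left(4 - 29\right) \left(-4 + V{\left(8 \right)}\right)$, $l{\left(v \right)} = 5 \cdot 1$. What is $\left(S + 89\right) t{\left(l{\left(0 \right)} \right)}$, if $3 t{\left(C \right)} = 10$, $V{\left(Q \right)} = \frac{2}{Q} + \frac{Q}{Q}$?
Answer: $\frac{3155}{6} \approx 525.83$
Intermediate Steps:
$l{\left(v \right)} = 5$
$V{\left(Q \right)} = 1 + \frac{2}{Q}$ ($V{\left(Q \right)} = \frac{2}{Q} + 1 = 1 + \frac{2}{Q}$)
$S = \frac{275}{4}$ ($S = \left(4 - 29\right) \left(-4 + \frac{2 + 8}{8}\right) = - 25 \left(-4 + \frac{1}{8} \cdot 10\right) = - 25 \left(-4 + \frac{5}{4}\right) = \left(-25\right) \left(- \frac{11}{4}\right) = \frac{275}{4} \approx 68.75$)
$t{\left(C \right)} = \frac{10}{3}$ ($t{\left(C \right)} = \frac{1}{3} \cdot 10 = \frac{10}{3}$)
$\left(S + 89\right) t{\left(l{\left(0 \right)} \right)} = \left(\frac{275}{4} + 89\right) \frac{10}{3} = \frac{631}{4} \cdot \frac{10}{3} = \frac{3155}{6}$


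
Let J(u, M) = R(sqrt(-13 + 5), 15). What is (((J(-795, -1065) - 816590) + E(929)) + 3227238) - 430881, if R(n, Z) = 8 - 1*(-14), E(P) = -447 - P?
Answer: 1978413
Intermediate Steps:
R(n, Z) = 22 (R(n, Z) = 8 + 14 = 22)
J(u, M) = 22
(((J(-795, -1065) - 816590) + E(929)) + 3227238) - 430881 = (((22 - 816590) + (-447 - 1*929)) + 3227238) - 430881 = ((-816568 + (-447 - 929)) + 3227238) - 430881 = ((-816568 - 1376) + 3227238) - 430881 = (-817944 + 3227238) - 430881 = 2409294 - 430881 = 1978413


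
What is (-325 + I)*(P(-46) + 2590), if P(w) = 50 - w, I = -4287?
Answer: -12387832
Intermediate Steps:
(-325 + I)*(P(-46) + 2590) = (-325 - 4287)*((50 - 1*(-46)) + 2590) = -4612*((50 + 46) + 2590) = -4612*(96 + 2590) = -4612*2686 = -12387832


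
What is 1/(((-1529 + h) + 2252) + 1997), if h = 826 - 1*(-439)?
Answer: 1/3985 ≈ 0.00025094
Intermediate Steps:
h = 1265 (h = 826 + 439 = 1265)
1/(((-1529 + h) + 2252) + 1997) = 1/(((-1529 + 1265) + 2252) + 1997) = 1/((-264 + 2252) + 1997) = 1/(1988 + 1997) = 1/3985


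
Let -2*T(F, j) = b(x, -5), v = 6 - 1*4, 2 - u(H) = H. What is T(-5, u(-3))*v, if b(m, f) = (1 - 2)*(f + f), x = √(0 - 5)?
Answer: -10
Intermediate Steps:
u(H) = 2 - H
v = 2 (v = 6 - 4 = 2)
x = I*√5 (x = √(-5) = I*√5 ≈ 2.2361*I)
b(m, f) = -2*f
T(F, j) = -5 (T(F, j) = -(-1)*(-5) = -½*10 = -5)
T(-5, u(-3))*v = -5*2 = -10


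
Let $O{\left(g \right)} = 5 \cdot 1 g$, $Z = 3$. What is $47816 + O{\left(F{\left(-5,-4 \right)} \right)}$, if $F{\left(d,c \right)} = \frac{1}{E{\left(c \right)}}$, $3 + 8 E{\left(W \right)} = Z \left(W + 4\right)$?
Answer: $\frac{143408}{3} \approx 47803.0$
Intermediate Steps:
$E{\left(W \right)} = \frac{9}{8} + \frac{3 W}{8}$ ($E{\left(W \right)} = - \frac{3}{8} + \frac{3 \left(W + 4\right)}{8} = - \frac{3}{8} + \frac{3 \left(4 + W\right)}{8} = - \frac{3}{8} + \frac{12 + 3 W}{8} = - \frac{3}{8} + \left(\frac{3}{2} + \frac{3 W}{8}\right) = \frac{9}{8} + \frac{3 W}{8}$)
$F{\left(d,c \right)} = \frac{1}{\frac{9}{8} + \frac{3 c}{8}}$
$O{\left(g \right)} = 5 g$
$47816 + O{\left(F{\left(-5,-4 \right)} \right)} = 47816 + 5 \frac{8}{3 \left(3 - 4\right)} = 47816 + 5 \frac{8}{3 \left(-1\right)} = 47816 + 5 \cdot \frac{8}{3} \left(-1\right) = 47816 + 5 \left(- \frac{8}{3}\right) = 47816 - \frac{40}{3} = \frac{143408}{3}$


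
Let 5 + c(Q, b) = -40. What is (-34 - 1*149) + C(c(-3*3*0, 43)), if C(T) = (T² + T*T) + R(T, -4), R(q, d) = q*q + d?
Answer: 5888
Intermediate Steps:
R(q, d) = d + q² (R(q, d) = q² + d = d + q²)
c(Q, b) = -45 (c(Q, b) = -5 - 40 = -45)
C(T) = -4 + 3*T² (C(T) = (T² + T*T) + (-4 + T²) = (T² + T²) + (-4 + T²) = 2*T² + (-4 + T²) = -4 + 3*T²)
(-34 - 1*149) + C(c(-3*3*0, 43)) = (-34 - 1*149) + (-4 + 3*(-45)²) = (-34 - 149) + (-4 + 3*2025) = -183 + (-4 + 6075) = -183 + 6071 = 5888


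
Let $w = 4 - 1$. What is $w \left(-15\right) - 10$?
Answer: $-55$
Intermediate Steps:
$w = 3$ ($w = 4 - 1 = 3$)
$w \left(-15\right) - 10 = 3 \left(-15\right) - 10 = -45 - 10 = -55$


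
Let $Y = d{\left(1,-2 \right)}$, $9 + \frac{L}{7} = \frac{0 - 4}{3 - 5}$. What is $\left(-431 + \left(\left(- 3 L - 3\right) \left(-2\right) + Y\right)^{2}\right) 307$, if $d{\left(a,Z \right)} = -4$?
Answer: $26043731$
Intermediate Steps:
$L = -49$ ($L = -63 + 7 \frac{0 - 4}{3 - 5} = -63 + 7 \left(- \frac{4}{-2}\right) = -63 + 7 \left(\left(-4\right) \left(- \frac{1}{2}\right)\right) = -63 + 7 \cdot 2 = -63 + 14 = -49$)
$Y = -4$
$\left(-431 + \left(\left(- 3 L - 3\right) \left(-2\right) + Y\right)^{2}\right) 307 = \left(-431 + \left(\left(\left(-3\right) \left(-49\right) - 3\right) \left(-2\right) - 4\right)^{2}\right) 307 = \left(-431 + \left(\left(147 - 3\right) \left(-2\right) - 4\right)^{2}\right) 307 = \left(-431 + \left(144 \left(-2\right) - 4\right)^{2}\right) 307 = \left(-431 + \left(-288 - 4\right)^{2}\right) 307 = \left(-431 + \left(-292\right)^{2}\right) 307 = \left(-431 + 85264\right) 307 = 84833 \cdot 307 = 26043731$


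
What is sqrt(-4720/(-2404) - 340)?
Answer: 2*I*sqrt(30524790)/601 ≈ 18.386*I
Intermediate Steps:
sqrt(-4720/(-2404) - 340) = sqrt(-4720*(-1/2404) - 340) = sqrt(1180/601 - 340) = sqrt(-203160/601) = 2*I*sqrt(30524790)/601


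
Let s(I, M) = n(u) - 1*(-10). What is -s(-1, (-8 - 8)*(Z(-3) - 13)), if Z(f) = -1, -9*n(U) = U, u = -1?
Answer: -91/9 ≈ -10.111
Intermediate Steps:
n(U) = -U/9
s(I, M) = 91/9 (s(I, M) = -⅑*(-1) - 1*(-10) = ⅑ + 10 = 91/9)
-s(-1, (-8 - 8)*(Z(-3) - 13)) = -1*91/9 = -91/9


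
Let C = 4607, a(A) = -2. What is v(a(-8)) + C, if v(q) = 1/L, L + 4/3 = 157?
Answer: 2151472/467 ≈ 4607.0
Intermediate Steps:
L = 467/3 (L = -4/3 + 157 = 467/3 ≈ 155.67)
v(q) = 3/467 (v(q) = 1/(467/3) = 3/467)
v(a(-8)) + C = 3/467 + 4607 = 2151472/467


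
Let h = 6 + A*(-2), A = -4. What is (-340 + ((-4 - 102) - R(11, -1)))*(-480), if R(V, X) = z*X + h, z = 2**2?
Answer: 218880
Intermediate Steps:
h = 14 (h = 6 - 4*(-2) = 6 + 8 = 14)
z = 4
R(V, X) = 14 + 4*X (R(V, X) = 4*X + 14 = 14 + 4*X)
(-340 + ((-4 - 102) - R(11, -1)))*(-480) = (-340 + ((-4 - 102) - (14 + 4*(-1))))*(-480) = (-340 + (-106 - (14 - 4)))*(-480) = (-340 + (-106 - 1*10))*(-480) = (-340 + (-106 - 10))*(-480) = (-340 - 116)*(-480) = -456*(-480) = 218880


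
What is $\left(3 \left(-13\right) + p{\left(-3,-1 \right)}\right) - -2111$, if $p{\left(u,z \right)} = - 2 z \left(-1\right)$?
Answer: $2070$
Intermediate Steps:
$p{\left(u,z \right)} = 2 z$
$\left(3 \left(-13\right) + p{\left(-3,-1 \right)}\right) - -2111 = \left(3 \left(-13\right) + 2 \left(-1\right)\right) - -2111 = \left(-39 - 2\right) + 2111 = -41 + 2111 = 2070$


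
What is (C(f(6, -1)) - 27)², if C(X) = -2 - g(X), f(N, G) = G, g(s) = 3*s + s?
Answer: 625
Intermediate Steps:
g(s) = 4*s
C(X) = -2 - 4*X
(C(f(6, -1)) - 27)² = ((-2 - 4*(-1)) - 27)² = ((-2 + 4) - 27)² = (2 - 27)² = (-25)² = 625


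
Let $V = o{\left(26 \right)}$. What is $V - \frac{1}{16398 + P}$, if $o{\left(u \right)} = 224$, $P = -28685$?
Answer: $\frac{2752289}{12287} \approx 224.0$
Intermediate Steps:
$V = 224$
$V - \frac{1}{16398 + P} = 224 - \frac{1}{16398 - 28685} = 224 - \frac{1}{-12287} = 224 - - \frac{1}{12287} = 224 + \frac{1}{12287} = \frac{2752289}{12287}$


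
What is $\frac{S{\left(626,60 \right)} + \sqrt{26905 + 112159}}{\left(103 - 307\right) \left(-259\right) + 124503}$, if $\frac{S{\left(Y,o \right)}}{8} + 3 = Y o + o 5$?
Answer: $\frac{100952}{59113} + \frac{2 \sqrt{34766}}{177339} \approx 1.7099$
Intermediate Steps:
$S{\left(Y,o \right)} = -24 + 40 o + 8 Y o$ ($S{\left(Y,o \right)} = -24 + 8 \left(Y o + o 5\right) = -24 + 8 \left(Y o + 5 o\right) = -24 + 8 \left(5 o + Y o\right) = -24 + \left(40 o + 8 Y o\right) = -24 + 40 o + 8 Y o$)
$\frac{S{\left(626,60 \right)} + \sqrt{26905 + 112159}}{\left(103 - 307\right) \left(-259\right) + 124503} = \frac{\left(-24 + 40 \cdot 60 + 8 \cdot 626 \cdot 60\right) + \sqrt{26905 + 112159}}{\left(103 - 307\right) \left(-259\right) + 124503} = \frac{\left(-24 + 2400 + 300480\right) + \sqrt{139064}}{\left(-204\right) \left(-259\right) + 124503} = \frac{302856 + 2 \sqrt{34766}}{52836 + 124503} = \frac{302856 + 2 \sqrt{34766}}{177339} = \left(302856 + 2 \sqrt{34766}\right) \frac{1}{177339} = \frac{100952}{59113} + \frac{2 \sqrt{34766}}{177339}$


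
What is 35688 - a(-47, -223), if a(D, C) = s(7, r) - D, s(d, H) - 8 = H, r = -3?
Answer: 35636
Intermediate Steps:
s(d, H) = 8 + H
a(D, C) = 5 - D (a(D, C) = (8 - 3) - D = 5 - D)
35688 - a(-47, -223) = 35688 - (5 - 1*(-47)) = 35688 - (5 + 47) = 35688 - 1*52 = 35688 - 52 = 35636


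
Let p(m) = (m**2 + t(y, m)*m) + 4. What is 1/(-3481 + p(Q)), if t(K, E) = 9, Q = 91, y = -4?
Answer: 1/5623 ≈ 0.00017784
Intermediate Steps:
p(m) = 4 + m**2 + 9*m (p(m) = (m**2 + 9*m) + 4 = 4 + m**2 + 9*m)
1/(-3481 + p(Q)) = 1/(-3481 + (4 + 91**2 + 9*91)) = 1/(-3481 + (4 + 8281 + 819)) = 1/(-3481 + 9104) = 1/5623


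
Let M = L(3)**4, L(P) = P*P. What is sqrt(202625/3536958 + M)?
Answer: sqrt(82079298371100354)/3536958 ≈ 81.000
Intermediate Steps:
L(P) = P**2
M = 6561 (M = (3**2)**4 = 9**4 = 6561)
sqrt(202625/3536958 + M) = sqrt(202625/3536958 + 6561) = sqrt(23206184063/3536958) = sqrt(82079298371100354)/3536958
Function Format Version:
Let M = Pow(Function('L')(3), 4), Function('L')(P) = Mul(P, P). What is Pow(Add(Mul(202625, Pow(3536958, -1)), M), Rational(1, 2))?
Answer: Mul(Rational(1, 3536958), Pow(82079298371100354, Rational(1, 2))) ≈ 81.000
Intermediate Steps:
Function('L')(P) = Pow(P, 2)
M = 6561 (M = Pow(Pow(3, 2), 4) = Pow(9, 4) = 6561)
Pow(Add(Mul(202625, Pow(3536958, -1)), M), Rational(1, 2)) = Pow(Add(Mul(202625, Pow(3536958, -1)), 6561), Rational(1, 2)) = Pow(Add(Mul(202625, Rational(1, 3536958)), 6561), Rational(1, 2)) = Pow(Add(Rational(202625, 3536958), 6561), Rational(1, 2)) = Pow(Rational(23206184063, 3536958), Rational(1, 2)) = Mul(Rational(1, 3536958), Pow(82079298371100354, Rational(1, 2)))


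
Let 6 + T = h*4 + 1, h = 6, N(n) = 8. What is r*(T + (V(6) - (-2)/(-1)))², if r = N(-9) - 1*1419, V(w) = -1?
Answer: -361216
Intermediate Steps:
r = -1411 (r = 8 - 1*1419 = 8 - 1419 = -1411)
T = 19 (T = -6 + (6*4 + 1) = -6 + (24 + 1) = -6 + 25 = 19)
r*(T + (V(6) - (-2)/(-1)))² = -1411*(19 + (-1 - (-2)/(-1)))² = -1411*(19 + (-1 - (-2)*(-1)))² = -1411*(19 + (-1 - 1*2))² = -1411*(19 + (-1 - 2))² = -1411*(19 - 3)² = -1411*16² = -1411*256 = -361216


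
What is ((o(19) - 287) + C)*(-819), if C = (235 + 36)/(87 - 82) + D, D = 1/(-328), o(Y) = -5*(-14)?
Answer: 218670543/1640 ≈ 1.3334e+5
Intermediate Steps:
o(Y) = 70
D = -1/328 ≈ -0.0030488
C = 88883/1640 (C = (235 + 36)/(87 - 82) - 1/328 = 271/5 - 1/328 = 88883/1640 ≈ 54.197)
((o(19) - 287) + C)*(-819) = ((70 - 287) + 88883/1640)*(-819) = (-217 + 88883/1640)*(-819) = -266997/1640*(-819) = 218670543/1640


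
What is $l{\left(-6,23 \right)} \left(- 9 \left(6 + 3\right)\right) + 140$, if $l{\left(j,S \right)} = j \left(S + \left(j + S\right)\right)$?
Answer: $19580$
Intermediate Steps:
$l{\left(j,S \right)} = j \left(j + 2 S\right)$ ($l{\left(j,S \right)} = j \left(S + \left(S + j\right)\right) = j \left(j + 2 S\right)$)
$l{\left(-6,23 \right)} \left(- 9 \left(6 + 3\right)\right) + 140 = - 6 \left(-6 + 2 \cdot 23\right) \left(- 9 \left(6 + 3\right)\right) + 140 = - 6 \left(-6 + 46\right) \left(\left(-9\right) 9\right) + 140 = \left(-6\right) 40 \left(-81\right) + 140 = \left(-240\right) \left(-81\right) + 140 = 19440 + 140 = 19580$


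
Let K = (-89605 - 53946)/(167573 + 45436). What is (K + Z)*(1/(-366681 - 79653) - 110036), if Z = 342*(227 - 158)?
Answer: -246862721807540518775/95073159006 ≈ -2.5966e+9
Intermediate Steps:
Z = 23598 (Z = 342*69 = 23598)
K = -143551/213009 ≈ -0.67392
(K + Z)*(1/(-366681 - 79653) - 110036) = (-143551/213009 + 23598)*(1/(-366681 - 79653) - 110036) = 5026442831*(1/(-446334) - 110036)/213009 = 5026442831*(-1/446334 - 110036)/213009 = (5026442831/213009)*(-49112808025/446334) = -246862721807540518775/95073159006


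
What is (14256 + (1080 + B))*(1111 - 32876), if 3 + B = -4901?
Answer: -331372480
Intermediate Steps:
B = -4904 (B = -3 - 4901 = -4904)
(14256 + (1080 + B))*(1111 - 32876) = (14256 + (1080 - 4904))*(1111 - 32876) = (14256 - 3824)*(-31765) = 10432*(-31765) = -331372480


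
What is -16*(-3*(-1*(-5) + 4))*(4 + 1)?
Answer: 2160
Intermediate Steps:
-16*(-3*(-1*(-5) + 4))*(4 + 1) = -16*(-3*(5 + 4))*5 = -16*(-3*9)*5 = -(-432)*5 = -16*(-135) = 2160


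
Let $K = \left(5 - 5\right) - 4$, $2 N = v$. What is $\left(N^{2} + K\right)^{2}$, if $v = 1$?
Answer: $\frac{225}{16} \approx 14.063$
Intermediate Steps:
$N = \frac{1}{2}$ ($N = \frac{1}{2} \cdot 1 = \frac{1}{2} \approx 0.5$)
$K = -4$ ($K = 0 - 4 = -4$)
$\left(N^{2} + K\right)^{2} = \left(\left(\frac{1}{2}\right)^{2} - 4\right)^{2} = \left(\frac{1}{4} - 4\right)^{2} = \left(- \frac{15}{4}\right)^{2} = \frac{225}{16}$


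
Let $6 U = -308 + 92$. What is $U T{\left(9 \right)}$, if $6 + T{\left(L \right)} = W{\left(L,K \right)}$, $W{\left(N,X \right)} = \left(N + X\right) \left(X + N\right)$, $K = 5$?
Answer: $-6840$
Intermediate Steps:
$W{\left(N,X \right)} = \left(N + X\right)^{2}$ ($W{\left(N,X \right)} = \left(N + X\right) \left(N + X\right) = \left(N + X\right)^{2}$)
$T{\left(L \right)} = -6 + \left(5 + L\right)^{2}$ ($T{\left(L \right)} = -6 + \left(L + 5\right)^{2} = -6 + \left(5 + L\right)^{2}$)
$U = -36$ ($U = \frac{-308 + 92}{6} = \frac{1}{6} \left(-216\right) = -36$)
$U T{\left(9 \right)} = - 36 \left(-6 + \left(5 + 9\right)^{2}\right) = - 36 \left(-6 + 14^{2}\right) = - 36 \left(-6 + 196\right) = \left(-36\right) 190 = -6840$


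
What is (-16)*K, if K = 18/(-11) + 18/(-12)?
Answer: 552/11 ≈ 50.182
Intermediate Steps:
K = -69/22 (K = 18*(-1/11) + 18*(-1/12) = -18/11 - 3/2 = -69/22 ≈ -3.1364)
(-16)*K = -16*(-69/22) = 552/11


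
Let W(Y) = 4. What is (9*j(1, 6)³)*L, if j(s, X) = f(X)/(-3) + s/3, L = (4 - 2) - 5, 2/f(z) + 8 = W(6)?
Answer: -27/8 ≈ -3.3750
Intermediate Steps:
f(z) = -½ (f(z) = 2/(-8 + 4) = 2/(-4) = 2*(-¼) = -½)
L = -3 (L = 2 - 5 = -3)
j(s, X) = ⅙ + s/3 (j(s, X) = -½/(-3) + s/3 = -½*(-⅓) + s*(⅓) = ⅙ + s/3)
(9*j(1, 6)³)*L = (9*(⅙ + (⅓)*1)³)*(-3) = (9*(⅙ + ⅓)³)*(-3) = (9*(½)³)*(-3) = (9*(⅛))*(-3) = (9/8)*(-3) = -27/8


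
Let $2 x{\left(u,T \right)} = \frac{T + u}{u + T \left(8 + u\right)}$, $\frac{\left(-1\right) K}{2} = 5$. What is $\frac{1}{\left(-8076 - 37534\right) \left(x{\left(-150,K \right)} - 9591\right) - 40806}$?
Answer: $\frac{127}{55550762288} \approx 2.2862 \cdot 10^{-9}$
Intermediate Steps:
$K = -10$ ($K = \left(-2\right) 5 = -10$)
$x{\left(u,T \right)} = \frac{T + u}{2 \left(u + T \left(8 + u\right)\right)}$ ($x{\left(u,T \right)} = \frac{\left(T + u\right) \frac{1}{u + T \left(8 + u\right)}}{2} = \frac{\frac{1}{u + T \left(8 + u\right)} \left(T + u\right)}{2} = \frac{T + u}{2 \left(u + T \left(8 + u\right)\right)}$)
$\frac{1}{\left(-8076 - 37534\right) \left(x{\left(-150,K \right)} - 9591\right) - 40806} = \frac{1}{\left(-8076 - 37534\right) \left(\frac{-10 - 150}{2 \left(-150 + 8 \left(-10\right) - -1500\right)} - 9591\right) - 40806} = \frac{1}{- 45610 \left(\frac{1}{2} \frac{1}{-150 - 80 + 1500} \left(-160\right) - 9591\right) - 40806} = \frac{1}{- 45610 \left(\frac{1}{2} \cdot \frac{1}{1270} \left(-160\right) - 9591\right) - 40806} = \frac{1}{- 45610 \left(- \frac{8}{127} - 9591\right) - 40806} = \frac{1}{\left(-45610\right) \left(- \frac{1218065}{127}\right) - 40806} = \frac{1}{\frac{55555944650}{127} - 40806} = \frac{1}{\frac{55550762288}{127}} = \frac{127}{55550762288}$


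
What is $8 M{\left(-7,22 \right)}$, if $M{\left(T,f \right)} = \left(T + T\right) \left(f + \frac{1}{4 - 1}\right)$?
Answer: $- \frac{7504}{3} \approx -2501.3$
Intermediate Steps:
$M{\left(T,f \right)} = 2 T \left(\frac{1}{3} + f\right)$ ($M{\left(T,f \right)} = 2 T \left(f + \frac{1}{3}\right) = 2 T \left(\frac{1}{3} + f\right)$)
$8 M{\left(-7,22 \right)} = 8 \cdot \frac{2}{3} \left(-7\right) \left(1 + 3 \cdot 22\right) = 8 \cdot \frac{2}{3} \left(-7\right) \left(1 + 66\right) = 8 \cdot \frac{2}{3} \left(-7\right) 67 = 8 \left(- \frac{938}{3}\right) = - \frac{7504}{3}$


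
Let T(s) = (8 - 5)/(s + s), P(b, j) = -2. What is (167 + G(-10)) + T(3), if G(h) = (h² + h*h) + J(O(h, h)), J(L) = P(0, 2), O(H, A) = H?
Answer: 731/2 ≈ 365.50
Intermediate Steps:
J(L) = -2
T(s) = 3/(2*s) (T(s) = 3/((2*s)) = 3*(1/(2*s)) = 3/(2*s))
G(h) = -2 + 2*h² (G(h) = (h² + h*h) - 2 = (h² + h²) - 2 = 2*h² - 2 = -2 + 2*h²)
(167 + G(-10)) + T(3) = (167 + (-2 + 2*(-10)²)) + (3/2)/3 = (167 + (-2 + 2*100)) + (3/2)*(⅓) = (167 + (-2 + 200)) + ½ = (167 + 198) + ½ = 365 + ½ = 731/2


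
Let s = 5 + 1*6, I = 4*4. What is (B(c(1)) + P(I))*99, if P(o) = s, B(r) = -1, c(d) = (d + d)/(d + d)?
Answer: 990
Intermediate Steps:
c(d) = 1 (c(d) = (2*d)/((2*d)) = (2*d)*(1/(2*d)) = 1)
I = 16
s = 11 (s = 5 + 6 = 11)
P(o) = 11
(B(c(1)) + P(I))*99 = (-1 + 11)*99 = 10*99 = 990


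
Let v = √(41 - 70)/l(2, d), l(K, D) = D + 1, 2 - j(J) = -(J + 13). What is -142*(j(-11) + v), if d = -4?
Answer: -568 + 142*I*√29/3 ≈ -568.0 + 254.9*I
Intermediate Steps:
j(J) = 15 + J (j(J) = 2 - (-1)*(J + 13) = 2 - (-1)*(13 + J) = 2 - (-13 - J) = 2 + (13 + J) = 15 + J)
l(K, D) = 1 + D
v = -I*√29/3 (v = √(41 - 70)/(1 - 4) = √(-29)/(-3) = (I*√29)*(-⅓) = -I*√29/3 ≈ -1.7951*I)
-142*(j(-11) + v) = -142*((15 - 11) - I*√29/3) = -142*(4 - I*√29/3) = -568 + 142*I*√29/3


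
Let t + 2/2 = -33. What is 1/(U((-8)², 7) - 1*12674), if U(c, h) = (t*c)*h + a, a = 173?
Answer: -1/27733 ≈ -3.6058e-5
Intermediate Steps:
t = -34 (t = -1 - 33 = -34)
U(c, h) = 173 - 34*c*h (U(c, h) = (-34*c)*h + 173 = -34*c*h + 173 = 173 - 34*c*h)
1/(U((-8)², 7) - 1*12674) = 1/((173 - 34*(-8)²*7) - 1*12674) = 1/((173 - 34*64*7) - 12674) = 1/((173 - 15232) - 12674) = 1/(-15059 - 12674) = 1/(-27733) = -1/27733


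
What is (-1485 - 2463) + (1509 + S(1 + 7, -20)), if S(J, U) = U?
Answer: -2459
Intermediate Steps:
(-1485 - 2463) + (1509 + S(1 + 7, -20)) = (-1485 - 2463) + (1509 - 20) = -3948 + 1489 = -2459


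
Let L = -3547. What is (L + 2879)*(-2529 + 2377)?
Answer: 101536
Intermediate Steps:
(L + 2879)*(-2529 + 2377) = (-3547 + 2879)*(-2529 + 2377) = -668*(-152) = 101536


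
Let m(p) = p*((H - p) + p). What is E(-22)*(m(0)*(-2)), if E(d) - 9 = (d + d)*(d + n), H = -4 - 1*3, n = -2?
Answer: 0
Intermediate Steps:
H = -7 (H = -4 - 3 = -7)
m(p) = -7*p (m(p) = p*((-7 - p) + p) = p*(-7) = -7*p)
E(d) = 9 + 2*d*(-2 + d) (E(d) = 9 + (d + d)*(d - 2) = 9 + (2*d)*(-2 + d) = 9 + 2*d*(-2 + d))
E(-22)*(m(0)*(-2)) = (9 - 4*(-22) + 2*(-22)²)*(-7*0*(-2)) = (9 + 88 + 2*484)*(0*(-2)) = (9 + 88 + 968)*0 = 1065*0 = 0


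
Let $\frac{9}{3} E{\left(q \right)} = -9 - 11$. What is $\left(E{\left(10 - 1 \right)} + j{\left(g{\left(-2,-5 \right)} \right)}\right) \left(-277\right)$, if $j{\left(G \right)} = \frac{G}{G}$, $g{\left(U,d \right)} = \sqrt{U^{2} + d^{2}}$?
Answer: $\frac{4709}{3} \approx 1569.7$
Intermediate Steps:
$E{\left(q \right)} = - \frac{20}{3}$ ($E{\left(q \right)} = \frac{-9 - 11}{3} = \frac{1}{3} \left(-20\right) = - \frac{20}{3}$)
$j{\left(G \right)} = 1$
$\left(E{\left(10 - 1 \right)} + j{\left(g{\left(-2,-5 \right)} \right)}\right) \left(-277\right) = \left(- \frac{20}{3} + 1\right) \left(-277\right) = \left(- \frac{17}{3}\right) \left(-277\right) = \frac{4709}{3}$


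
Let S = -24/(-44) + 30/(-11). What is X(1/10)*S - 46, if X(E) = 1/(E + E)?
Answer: -626/11 ≈ -56.909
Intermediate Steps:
S = -24/11 (S = -24*(-1/44) + 30*(-1/11) = 6/11 - 30/11 = -24/11 ≈ -2.1818)
X(E) = 1/(2*E)
X(1/10)*S - 46 = (1/(2*(1/10)))*(-24/11) - 46 = ((1/2)*10)*(-24/11) - 46 = 5*(-24/11) - 46 = -120/11 - 46 = -626/11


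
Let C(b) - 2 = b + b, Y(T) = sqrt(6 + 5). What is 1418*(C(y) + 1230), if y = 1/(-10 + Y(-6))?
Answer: 155452504/89 - 2836*sqrt(11)/89 ≈ 1.7466e+6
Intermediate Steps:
Y(T) = sqrt(11)
y = 1/(-10 + sqrt(11)) ≈ -0.14963
C(b) = 2 + 2*b (C(b) = 2 + (b + b) = 2 + 2*b)
1418*(C(y) + 1230) = 1418*((2 + 2*(-10/89 - sqrt(11)/89)) + 1230) = 1418*((2 + (-20/89 - 2*sqrt(11)/89)) + 1230) = 1418*((158/89 - 2*sqrt(11)/89) + 1230) = 1418*(109628/89 - 2*sqrt(11)/89) = 155452504/89 - 2836*sqrt(11)/89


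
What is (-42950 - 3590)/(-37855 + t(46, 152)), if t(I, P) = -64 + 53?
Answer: 23270/18933 ≈ 1.2291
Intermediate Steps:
t(I, P) = -11
(-42950 - 3590)/(-37855 + t(46, 152)) = (-42950 - 3590)/(-37855 - 11) = -46540/(-37866) = -46540*(-1/37866) = 23270/18933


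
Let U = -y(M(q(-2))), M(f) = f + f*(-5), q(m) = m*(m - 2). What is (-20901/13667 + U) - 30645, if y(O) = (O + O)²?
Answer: -474826148/13667 ≈ -34743.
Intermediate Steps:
q(m) = m*(-2 + m)
M(f) = -4*f (M(f) = f - 5*f = -4*f)
y(O) = 4*O² (y(O) = (2*O)² = 4*O²)
U = -4096 (U = -4*(-(-8)*(-2 - 2))² = -4*(-(-8)*(-4))² = -4*(-4*8)² = -4*(-32)² = -4*1024 = -1*4096 = -4096)
(-20901/13667 + U) - 30645 = (-20901/13667 - 4096) - 30645 = -56000933/13667 - 30645 = -474826148/13667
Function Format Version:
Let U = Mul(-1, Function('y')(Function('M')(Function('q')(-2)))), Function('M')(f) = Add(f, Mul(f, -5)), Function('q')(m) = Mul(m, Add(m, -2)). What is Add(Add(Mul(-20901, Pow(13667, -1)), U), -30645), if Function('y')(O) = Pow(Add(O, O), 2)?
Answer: Rational(-474826148, 13667) ≈ -34743.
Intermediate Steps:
Function('q')(m) = Mul(m, Add(-2, m))
Function('M')(f) = Mul(-4, f) (Function('M')(f) = Add(f, Mul(-5, f)) = Mul(-4, f))
Function('y')(O) = Mul(4, Pow(O, 2)) (Function('y')(O) = Pow(Mul(2, O), 2) = Mul(4, Pow(O, 2)))
U = -4096 (U = Mul(-1, Mul(4, Pow(Mul(-4, Mul(-2, Add(-2, -2))), 2))) = Mul(-1, Mul(4, Pow(Mul(-4, Mul(-2, -4)), 2))) = Mul(-1, Mul(4, Pow(Mul(-4, 8), 2))) = Mul(-1, Mul(4, Pow(-32, 2))) = Mul(-1, Mul(4, 1024)) = Mul(-1, 4096) = -4096)
Add(Add(Mul(-20901, Pow(13667, -1)), U), -30645) = Add(Add(Mul(-20901, Pow(13667, -1)), -4096), -30645) = Add(Add(Mul(-20901, Rational(1, 13667)), -4096), -30645) = Add(Add(Rational(-20901, 13667), -4096), -30645) = Add(Rational(-56000933, 13667), -30645) = Rational(-474826148, 13667)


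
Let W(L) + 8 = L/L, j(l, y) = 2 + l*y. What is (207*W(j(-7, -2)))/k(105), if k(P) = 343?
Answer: -207/49 ≈ -4.2245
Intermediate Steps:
W(L) = -7 (W(L) = -8 + L/L = -8 + 1 = -7)
(207*W(j(-7, -2)))/k(105) = (207*(-7))/343 = -1449*1/343 = -207/49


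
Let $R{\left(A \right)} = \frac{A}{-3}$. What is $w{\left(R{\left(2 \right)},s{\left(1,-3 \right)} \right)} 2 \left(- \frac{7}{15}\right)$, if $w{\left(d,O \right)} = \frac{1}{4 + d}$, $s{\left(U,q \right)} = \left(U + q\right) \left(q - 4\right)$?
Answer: $- \frac{7}{25} \approx -0.28$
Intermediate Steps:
$R{\left(A \right)} = - \frac{A}{3}$ ($R{\left(A \right)} = A \left(- \frac{1}{3}\right) = - \frac{A}{3}$)
$s{\left(U,q \right)} = \left(-4 + q\right) \left(U + q\right)$ ($s{\left(U,q \right)} = \left(U + q\right) \left(-4 + q\right) = \left(-4 + q\right) \left(U + q\right)$)
$w{\left(R{\left(2 \right)},s{\left(1,-3 \right)} \right)} 2 \left(- \frac{7}{15}\right) = \frac{1}{4 - \frac{2}{3}} \cdot 2 \left(- \frac{7}{15}\right) = \frac{1}{4 - \frac{2}{3}} \cdot 2 \left(\left(-7\right) \frac{1}{15}\right) = \frac{1}{\frac{10}{3}} \cdot 2 \left(- \frac{7}{15}\right) = \frac{3}{10} \cdot 2 \left(- \frac{7}{15}\right) = \frac{3}{5} \left(- \frac{7}{15}\right) = - \frac{7}{25}$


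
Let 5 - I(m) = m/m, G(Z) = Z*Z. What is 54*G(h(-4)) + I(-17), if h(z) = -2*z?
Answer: 3460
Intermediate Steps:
G(Z) = Z²
I(m) = 4 (I(m) = 5 - m/m = 5 - 1*1 = 5 - 1 = 4)
54*G(h(-4)) + I(-17) = 54*(-2*(-4))² + 4 = 54*8² + 4 = 54*64 + 4 = 3456 + 4 = 3460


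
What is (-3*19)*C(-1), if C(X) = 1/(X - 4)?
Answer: 57/5 ≈ 11.400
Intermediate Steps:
C(X) = 1/(-4 + X)
(-3*19)*C(-1) = (-3*19)/(-4 - 1) = -57/(-5) = -57*(-1/5) = 57/5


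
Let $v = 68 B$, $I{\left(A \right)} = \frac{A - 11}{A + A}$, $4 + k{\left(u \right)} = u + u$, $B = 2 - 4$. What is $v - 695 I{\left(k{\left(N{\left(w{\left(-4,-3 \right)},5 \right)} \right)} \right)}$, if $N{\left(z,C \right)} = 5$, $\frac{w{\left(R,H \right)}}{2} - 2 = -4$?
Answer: $\frac{1843}{12} \approx 153.58$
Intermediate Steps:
$B = -2$ ($B = 2 - 4 = -2$)
$w{\left(R,H \right)} = -4$ ($w{\left(R,H \right)} = 4 + 2 \left(-4\right) = 4 - 8 = -4$)
$k{\left(u \right)} = -4 + 2 u$ ($k{\left(u \right)} = -4 + \left(u + u\right) = -4 + 2 u$)
$I{\left(A \right)} = \frac{-11 + A}{2 A}$
$v = -136$ ($v = 68 \left(-2\right) = -136$)
$v - 695 I{\left(k{\left(N{\left(w{\left(-4,-3 \right)},5 \right)} \right)} \right)} = -136 - 695 \frac{-11 + \left(-4 + 2 \cdot 5\right)}{2 \left(-4 + 2 \cdot 5\right)} = -136 - 695 \frac{-11 + \left(-4 + 10\right)}{2 \left(-4 + 10\right)} = -136 - 695 \frac{-11 + 6}{2 \cdot 6} = -136 - 695 \cdot \frac{1}{2} \cdot \frac{1}{6} \left(-5\right) = -136 - - \frac{3475}{12} = -136 + \frac{3475}{12} = \frac{1843}{12}$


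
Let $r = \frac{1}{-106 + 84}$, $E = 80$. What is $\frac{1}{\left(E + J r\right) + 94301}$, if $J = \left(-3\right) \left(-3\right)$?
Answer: $\frac{22}{2076373} \approx 1.0595 \cdot 10^{-5}$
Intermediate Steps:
$J = 9$
$r = - \frac{1}{22}$ ($r = \frac{1}{-22} = - \frac{1}{22} \approx -0.045455$)
$\frac{1}{\left(E + J r\right) + 94301} = \frac{1}{\left(80 + 9 \left(- \frac{1}{22}\right)\right) + 94301} = \frac{1}{\left(80 - \frac{9}{22}\right) + 94301} = \frac{1}{\frac{1751}{22} + 94301} = \frac{1}{\frac{2076373}{22}} = \frac{22}{2076373}$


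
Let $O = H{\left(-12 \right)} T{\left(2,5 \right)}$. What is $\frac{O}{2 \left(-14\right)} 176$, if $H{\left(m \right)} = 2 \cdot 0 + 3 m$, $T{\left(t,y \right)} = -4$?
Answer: $- \frac{6336}{7} \approx -905.14$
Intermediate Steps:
$H{\left(m \right)} = 3 m$ ($H{\left(m \right)} = 0 + 3 m = 3 m$)
$O = 144$ ($O = 3 \left(-12\right) \left(-4\right) = \left(-36\right) \left(-4\right) = 144$)
$\frac{O}{2 \left(-14\right)} 176 = \frac{1}{2 \left(-14\right)} 144 \cdot 176 = \frac{1}{-28} \cdot 144 \cdot 176 = \left(- \frac{1}{28}\right) 144 \cdot 176 = \left(- \frac{36}{7}\right) 176 = - \frac{6336}{7}$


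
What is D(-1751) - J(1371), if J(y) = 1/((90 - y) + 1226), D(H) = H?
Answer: -96304/55 ≈ -1751.0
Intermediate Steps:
J(y) = 1/(1316 - y)
D(-1751) - J(1371) = -1751 - (-1)/(-1316 + 1371) = -1751 - (-1)/55 = -1751 - 1*(-1/55) = -1751 + 1/55 = -96304/55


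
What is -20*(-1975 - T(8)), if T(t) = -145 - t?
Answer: 36440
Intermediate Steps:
-20*(-1975 - T(8)) = -20*(-1975 - (-145 - 1*8)) = -20*(-1975 - (-145 - 8)) = -20*(-1975 - 1*(-153)) = -20*(-1975 + 153) = -20*(-1822) = 36440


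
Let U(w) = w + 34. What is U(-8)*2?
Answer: 52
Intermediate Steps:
U(w) = 34 + w
U(-8)*2 = (34 - 8)*2 = 26*2 = 52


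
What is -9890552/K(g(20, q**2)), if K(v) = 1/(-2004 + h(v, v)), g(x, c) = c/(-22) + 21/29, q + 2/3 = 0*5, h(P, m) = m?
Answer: 56885143877576/2871 ≈ 1.9814e+10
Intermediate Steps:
q = -2/3 (q = -2/3 + 0*5 = -2/3 + 0 = -2/3 ≈ -0.66667)
g(x, c) = 21/29 - c/22 (g(x, c) = c*(-1/22) + 21*(1/29) = -c/22 + 21/29 = 21/29 - c/22)
K(v) = 1/(-2004 + v)
-9890552/K(g(20, q**2)) = -(-574591618440/29 - 19781104/99) = -9890552/(1/(-2004 + (21/29 - 2/99))) = -9890552/(1/(-2004 + 2021/2871)) = -9890552/(1/(-5751463/2871)) = -9890552/(-2871/5751463) = -9890552*(-5751463/2871) = 56885143877576/2871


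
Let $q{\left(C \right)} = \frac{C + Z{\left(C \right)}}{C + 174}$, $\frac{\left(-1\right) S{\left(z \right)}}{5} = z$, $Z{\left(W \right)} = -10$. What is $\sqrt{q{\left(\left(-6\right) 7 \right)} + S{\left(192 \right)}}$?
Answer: $\frac{i \sqrt{1045869}}{33} \approx 30.99 i$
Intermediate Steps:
$S{\left(z \right)} = - 5 z$
$q{\left(C \right)} = \frac{-10 + C}{174 + C}$ ($q{\left(C \right)} = \frac{C - 10}{C + 174} = \frac{-10 + C}{174 + C}$)
$\sqrt{q{\left(\left(-6\right) 7 \right)} + S{\left(192 \right)}} = \sqrt{\frac{-10 - 42}{174 - 42} - 960} = \sqrt{\frac{1}{132} \left(-52\right) - 960} = \sqrt{- \frac{13}{33} - 960} = \sqrt{- \frac{31693}{33}} = \frac{i \sqrt{1045869}}{33}$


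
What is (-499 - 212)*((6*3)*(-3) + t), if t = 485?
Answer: -306441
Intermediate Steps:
(-499 - 212)*((6*3)*(-3) + t) = (-499 - 212)*((6*3)*(-3) + 485) = -711*(18*(-3) + 485) = -711*(-54 + 485) = -711*431 = -306441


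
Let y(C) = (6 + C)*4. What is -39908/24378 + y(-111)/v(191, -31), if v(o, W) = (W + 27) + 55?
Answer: -120334/12189 ≈ -9.8723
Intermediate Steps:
v(o, W) = 82 + W (v(o, W) = (27 + W) + 55 = 82 + W)
y(C) = 24 + 4*C
-39908/24378 + y(-111)/v(191, -31) = -39908/24378 + (24 + 4*(-111))/(82 - 31) = -39908*1/24378 + (24 - 444)/51 = -19954/12189 - 420*1/51 = -19954/12189 - 140/17 = -120334/12189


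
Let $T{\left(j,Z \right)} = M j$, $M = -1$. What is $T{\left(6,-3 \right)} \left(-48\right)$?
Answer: $288$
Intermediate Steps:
$T{\left(j,Z \right)} = - j$
$T{\left(6,-3 \right)} \left(-48\right) = \left(-1\right) 6 \left(-48\right) = \left(-6\right) \left(-48\right) = 288$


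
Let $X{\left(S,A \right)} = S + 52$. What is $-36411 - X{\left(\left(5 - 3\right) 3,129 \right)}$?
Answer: $-36469$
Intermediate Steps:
$X{\left(S,A \right)} = 52 + S$
$-36411 - X{\left(\left(5 - 3\right) 3,129 \right)} = -36411 - \left(52 + \left(5 - 3\right) 3\right) = -36411 - \left(52 + 2 \cdot 3\right) = -36411 - \left(52 + 6\right) = -36411 - 58 = -36469$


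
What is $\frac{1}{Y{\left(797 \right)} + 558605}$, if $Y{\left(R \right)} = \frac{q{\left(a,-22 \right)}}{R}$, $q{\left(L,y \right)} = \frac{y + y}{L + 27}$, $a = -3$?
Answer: $\frac{4782}{2671249099} \approx 1.7902 \cdot 10^{-6}$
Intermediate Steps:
$q{\left(L,y \right)} = \frac{2 y}{27 + L}$
$Y{\left(R \right)} = - \frac{11}{6 R}$ ($Y{\left(R \right)} = \frac{2 \left(-22\right) \frac{1}{27 - 3}}{R} = \frac{2 \left(-22\right) \frac{1}{24}}{R} = - \frac{11}{6 R}$)
$\frac{1}{Y{\left(797 \right)} + 558605} = \frac{1}{- \frac{11}{6 \cdot 797} + 558605} = \frac{1}{\left(- \frac{11}{6}\right) \frac{1}{797} + 558605} = \frac{1}{- \frac{11}{4782} + 558605} = \frac{1}{\frac{2671249099}{4782}} = \frac{4782}{2671249099}$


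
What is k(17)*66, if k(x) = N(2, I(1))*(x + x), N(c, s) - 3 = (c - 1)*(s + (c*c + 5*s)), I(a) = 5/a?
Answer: 83028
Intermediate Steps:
N(c, s) = 3 + (-1 + c)*(c² + 6*s) (N(c, s) = 3 + (c - 1)*(s + (c*c + 5*s)) = 3 + (-1 + c)*(s + (c² + 5*s)) = 3 + (-1 + c)*(c² + 6*s))
k(x) = 74*x (k(x) = (3 + 2³ - 1*2² - 30/1 + 6*2*(5/1))*(x + x) = (3 + 8 - 1*4 - 30 + 6*2*(5*1))*(2*x) = (3 + 8 - 4 - 6*5 + 6*2*5)*(2*x) = (3 + 8 - 4 - 30 + 60)*(2*x) = 37*(2*x) = 74*x)
k(17)*66 = (74*17)*66 = 1258*66 = 83028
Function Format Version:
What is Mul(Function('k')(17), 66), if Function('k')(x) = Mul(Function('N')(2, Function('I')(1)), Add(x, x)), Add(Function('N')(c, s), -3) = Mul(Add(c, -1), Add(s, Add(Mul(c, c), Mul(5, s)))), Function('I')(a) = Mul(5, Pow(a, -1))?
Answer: 83028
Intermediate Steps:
Function('N')(c, s) = Add(3, Mul(Add(-1, c), Add(Pow(c, 2), Mul(6, s)))) (Function('N')(c, s) = Add(3, Mul(Add(c, -1), Add(s, Add(Mul(c, c), Mul(5, s))))) = Add(3, Mul(Add(-1, c), Add(s, Add(Pow(c, 2), Mul(5, s))))) = Add(3, Mul(Add(-1, c), Add(Pow(c, 2), Mul(6, s)))))
Function('k')(x) = Mul(74, x) (Function('k')(x) = Mul(Add(3, Pow(2, 3), Mul(-1, Pow(2, 2)), Mul(-6, Mul(5, Pow(1, -1))), Mul(6, 2, Mul(5, Pow(1, -1)))), Add(x, x)) = Mul(Add(3, 8, Mul(-1, 4), Mul(-6, Mul(5, 1)), Mul(6, 2, Mul(5, 1))), Mul(2, x)) = Mul(Add(3, 8, -4, Mul(-6, 5), Mul(6, 2, 5)), Mul(2, x)) = Mul(Add(3, 8, -4, -30, 60), Mul(2, x)) = Mul(37, Mul(2, x)) = Mul(74, x))
Mul(Function('k')(17), 66) = Mul(Mul(74, 17), 66) = Mul(1258, 66) = 83028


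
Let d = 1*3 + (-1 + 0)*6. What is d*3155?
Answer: -9465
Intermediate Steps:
d = -3 (d = 3 - 1*6 = 3 - 6 = -3)
d*3155 = -3*3155 = -9465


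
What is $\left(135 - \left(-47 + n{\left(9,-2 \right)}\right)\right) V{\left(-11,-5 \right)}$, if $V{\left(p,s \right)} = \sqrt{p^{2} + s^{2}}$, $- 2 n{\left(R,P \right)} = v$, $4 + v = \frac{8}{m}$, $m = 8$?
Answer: $\frac{361 \sqrt{146}}{2} \approx 2181.0$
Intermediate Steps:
$v = -3$ ($v = -4 + \frac{8}{8} = -4 + 8 \cdot \frac{1}{8} = -4 + 1 = -3$)
$n{\left(R,P \right)} = \frac{3}{2}$ ($n{\left(R,P \right)} = \left(- \frac{1}{2}\right) \left(-3\right) = \frac{3}{2}$)
$\left(135 - \left(-47 + n{\left(9,-2 \right)}\right)\right) V{\left(-11,-5 \right)} = \left(135 + \left(47 - \frac{3}{2}\right)\right) \sqrt{\left(-11\right)^{2} + \left(-5\right)^{2}} = \left(135 + \left(47 - \frac{3}{2}\right)\right) \sqrt{121 + 25} = \left(135 + \frac{91}{2}\right) \sqrt{146} = \frac{361 \sqrt{146}}{2}$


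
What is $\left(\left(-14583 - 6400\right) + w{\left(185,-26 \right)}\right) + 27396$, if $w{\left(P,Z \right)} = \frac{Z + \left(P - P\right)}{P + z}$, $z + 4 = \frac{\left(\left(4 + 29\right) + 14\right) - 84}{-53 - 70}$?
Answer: $\frac{71503351}{11150} \approx 6412.9$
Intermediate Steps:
$z = - \frac{455}{123}$ ($z = -4 + \frac{\left(\left(4 + 29\right) + 14\right) - 84}{-53 - 70} = -4 + \frac{\left(33 + 14\right) - 84}{-123} = -4 + \left(47 - 84\right) \left(- \frac{1}{123}\right) = -4 - - \frac{37}{123} = -4 + \frac{37}{123} = - \frac{455}{123} \approx -3.6992$)
$w{\left(P,Z \right)} = \frac{Z}{- \frac{455}{123} + P}$ ($w{\left(P,Z \right)} = \frac{Z + \left(P - P\right)}{P - \frac{455}{123}} = \frac{Z + 0}{- \frac{455}{123} + P} = \frac{Z}{- \frac{455}{123} + P}$)
$\left(\left(-14583 - 6400\right) + w{\left(185,-26 \right)}\right) + 27396 = \left(\left(-14583 - 6400\right) + 123 \left(-26\right) \frac{1}{-455 + 123 \cdot 185}\right) + 27396 = \left(\left(-14583 - 6400\right) + 123 \left(-26\right) \frac{1}{-455 + 22755}\right) + 27396 = \left(-20983 + 123 \left(-26\right) \frac{1}{22300}\right) + 27396 = \left(-20983 - \frac{1599}{11150}\right) + 27396 = - \frac{233962049}{11150} + 27396 = \frac{71503351}{11150}$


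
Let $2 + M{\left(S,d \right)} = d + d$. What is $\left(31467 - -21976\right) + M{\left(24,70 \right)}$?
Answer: $53581$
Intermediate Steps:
$M{\left(S,d \right)} = -2 + 2 d$ ($M{\left(S,d \right)} = -2 + \left(d + d\right) = -2 + 2 d$)
$\left(31467 - -21976\right) + M{\left(24,70 \right)} = \left(31467 - -21976\right) + \left(-2 + 2 \cdot 70\right) = \left(31467 + 21976\right) + \left(-2 + 140\right) = 53443 + 138 = 53581$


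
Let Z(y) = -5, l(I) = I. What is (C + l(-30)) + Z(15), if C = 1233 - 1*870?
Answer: 328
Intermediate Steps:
C = 363 (C = 1233 - 870 = 363)
(C + l(-30)) + Z(15) = (363 - 30) - 5 = 333 - 5 = 328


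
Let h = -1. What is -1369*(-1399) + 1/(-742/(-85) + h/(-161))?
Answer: 228960134042/119547 ≈ 1.9152e+6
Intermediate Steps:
-1369*(-1399) + 1/(-742/(-85) + h/(-161)) = -1369*(-1399) + 1/(-742/(-85) - 1/(-161)) = 1915231 + 1/(-742*(-1/85) - 1*(-1/161)) = 1915231 + 1/(742/85 + 1/161) = 1915231 + 1/(119547/13685) = 1915231 + 13685/119547 = 228960134042/119547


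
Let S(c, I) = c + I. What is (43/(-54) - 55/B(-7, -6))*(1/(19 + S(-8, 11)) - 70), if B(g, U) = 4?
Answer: 89547/88 ≈ 1017.6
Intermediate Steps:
S(c, I) = I + c
(43/(-54) - 55/B(-7, -6))*(1/(19 + S(-8, 11)) - 70) = (43/(-54) - 55/4)*(1/(19 + (11 - 8)) - 70) = (43*(-1/54) - 55*1/4)*(1/(19 + 3) - 70) = (-43/54 - 55/4)*(1/22 - 70) = -1571*(1/22 - 70)/108 = -1571/108*(-1539/22) = 89547/88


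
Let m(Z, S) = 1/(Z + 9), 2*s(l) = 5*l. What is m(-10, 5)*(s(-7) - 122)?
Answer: 279/2 ≈ 139.50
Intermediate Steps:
s(l) = 5*l/2 (s(l) = (5*l)/2 = 5*l/2)
m(Z, S) = 1/(9 + Z)
m(-10, 5)*(s(-7) - 122) = ((5/2)*(-7) - 122)/(9 - 10) = (-35/2 - 122)/(-1) = -1*(-279/2) = 279/2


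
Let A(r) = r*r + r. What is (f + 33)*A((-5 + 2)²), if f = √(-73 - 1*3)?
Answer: 2970 + 180*I*√19 ≈ 2970.0 + 784.6*I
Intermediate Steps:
f = 2*I*√19 (f = √(-73 - 3) = √(-76) = 2*I*√19 ≈ 8.7178*I)
A(r) = r + r² (A(r) = r² + r = r + r²)
(f + 33)*A((-5 + 2)²) = (2*I*√19 + 33)*((-5 + 2)²*(1 + (-5 + 2)²)) = (33 + 2*I*√19)*((-3)²*(1 + (-3)²)) = (33 + 2*I*√19)*(9*(1 + 9)) = (33 + 2*I*√19)*(9*10) = (33 + 2*I*√19)*90 = 2970 + 180*I*√19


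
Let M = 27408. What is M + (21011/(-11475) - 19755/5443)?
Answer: 1711519460902/62458425 ≈ 27403.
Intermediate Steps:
M + (21011/(-11475) - 19755/5443) = 27408 + (21011/(-11475) - 19755/5443) = 27408 + (21011*(-1/11475) - 19755*1/5443) = 27408 + (-21011/11475 - 19755/5443) = 27408 - 341051498/62458425 = 1711519460902/62458425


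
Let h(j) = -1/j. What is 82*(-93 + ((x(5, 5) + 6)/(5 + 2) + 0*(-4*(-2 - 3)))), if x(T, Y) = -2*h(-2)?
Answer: -52972/7 ≈ -7567.4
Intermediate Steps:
x(T, Y) = -1 (x(T, Y) = -(-2)/(-2) = -(-2)*(-1)/2 = -2*½ = -1)
82*(-93 + ((x(5, 5) + 6)/(5 + 2) + 0*(-4*(-2 - 3)))) = 82*(-93 + ((-1 + 6)/(5 + 2) + 0*(-4*(-2 - 3)))) = 82*(-93 + (5/7 + 0*(-4*(-5)))) = 82*(-93 + (5*(⅐) + 0*20)) = 82*(-93 + (5/7 + 0)) = 82*(-93 + 5/7) = 82*(-646/7) = -52972/7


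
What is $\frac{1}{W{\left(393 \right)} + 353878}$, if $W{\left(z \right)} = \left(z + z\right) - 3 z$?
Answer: $\frac{1}{353485} \approx 2.829 \cdot 10^{-6}$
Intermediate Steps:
$W{\left(z \right)} = - z$ ($W{\left(z \right)} = 2 z - 3 z = - z$)
$\frac{1}{W{\left(393 \right)} + 353878} = \frac{1}{\left(-1\right) 393 + 353878} = \frac{1}{-393 + 353878} = \frac{1}{353485}$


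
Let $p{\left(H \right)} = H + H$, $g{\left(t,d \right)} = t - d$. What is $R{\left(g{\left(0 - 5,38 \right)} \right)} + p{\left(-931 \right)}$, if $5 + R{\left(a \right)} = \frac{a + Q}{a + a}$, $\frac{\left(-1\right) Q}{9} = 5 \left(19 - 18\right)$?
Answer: $- \frac{80237}{43} \approx -1866.0$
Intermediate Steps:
$Q = -45$ ($Q = - 9 \cdot 5 \left(19 - 18\right) = - 9 \cdot 5 \cdot 1 = \left(-9\right) 5 = -45$)
$R{\left(a \right)} = -5 + \frac{-45 + a}{2 a}$ ($R{\left(a \right)} = -5 + \frac{a - 45}{a + a} = -5 + \frac{-45 + a}{2 a}$)
$p{\left(H \right)} = 2 H$
$R{\left(g{\left(0 - 5,38 \right)} \right)} + p{\left(-931 \right)} = \frac{9 \left(-5 - \left(\left(0 - 5\right) - 38\right)\right)}{2 \left(\left(0 - 5\right) - 38\right)} + 2 \left(-931\right) = \frac{9 \left(-5 - \left(-5 - 38\right)\right)}{2 \left(-5 - 38\right)} - 1862 = \frac{9 \left(-5 - -43\right)}{2 \left(-43\right)} - 1862 = \frac{9}{2} \left(- \frac{1}{43}\right) \left(-5 + 43\right) - 1862 = \frac{9}{2} \left(- \frac{1}{43}\right) 38 - 1862 = - \frac{171}{43} - 1862 = - \frac{80237}{43}$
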